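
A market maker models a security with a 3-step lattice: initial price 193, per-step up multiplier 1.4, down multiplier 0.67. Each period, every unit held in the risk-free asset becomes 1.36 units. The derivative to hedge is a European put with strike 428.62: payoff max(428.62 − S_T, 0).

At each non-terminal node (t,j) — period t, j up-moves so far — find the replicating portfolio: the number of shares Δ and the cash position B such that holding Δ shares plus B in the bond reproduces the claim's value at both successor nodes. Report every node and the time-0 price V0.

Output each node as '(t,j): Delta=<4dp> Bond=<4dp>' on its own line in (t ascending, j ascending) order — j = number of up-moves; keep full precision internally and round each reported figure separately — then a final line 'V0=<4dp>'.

(0,0): Delta=-0.6538 Bond=137.4799
(1,0): Delta=-1.0000 Bond=231.7366
(1,1): Delta=-0.6442 Bond=184.3777
(2,0): Delta=-1.0000 Bond=315.1618
(2,1): Delta=-1.0000 Bond=315.1618
(2,2): Delta=-0.6344 Bond=247.0199
V0=11.2917

Risk-neutral probability p* = (R−d)/(u−d) = (1.36−0.67)/(1.4−0.67) = 0.9452.
Terminal payoffs: V(3,0)=370.5727, V(3,1)=307.3272, V(3,2)=175.1724, V(3,3)=0.0000
(2,0): S=86.6377. Δ = (V_up−V_dn)/(S_up−S_dn) = (307.3272−370.5727)/(121.2928−58.0473) = -1.0000. V = [p*·307.3272 + (1−p*)·370.5727]/1.36 = 228.5241. B = V − Δ·S = 315.1618.
(2,1): S=181.0340. Δ = (V_up−V_dn)/(S_up−S_dn) = (175.1724−307.3272)/(253.4476−121.2928) = -1.0000. V = [p*·175.1724 + (1−p*)·307.3272]/1.36 = 134.1278. B = V − Δ·S = 315.1618.
(2,2): S=378.2800. Δ = (V_up−V_dn)/(S_up−S_dn) = (0.0000−175.1724)/(529.5920−253.4476) = -0.6344. V = [p*·0.0000 + (1−p*)·175.1724]/1.36 = 7.0577. B = V − Δ·S = 247.0199.
(1,0): S=129.3100. Δ = (V_up−V_dn)/(S_up−S_dn) = (134.1278−228.5241)/(181.0340−86.6377) = -1.0000. V = [p*·134.1278 + (1−p*)·228.5241]/1.36 = 102.4266. B = V − Δ·S = 231.7366.
(1,1): S=270.2000. Δ = (V_up−V_dn)/(S_up−S_dn) = (7.0577−134.1278)/(378.2800−181.0340) = -0.6442. V = [p*·7.0577 + (1−p*)·134.1278]/1.36 = 10.3092. B = V − Δ·S = 184.3777.
(0,0): S=193.0000. Δ = (V_up−V_dn)/(S_up−S_dn) = (10.3092−102.4266)/(270.2000−129.3100) = -0.6538. V = [p*·10.3092 + (1−p*)·102.4266]/1.36 = 11.2917. B = V − Δ·S = 137.4799.
Root portfolio cost Δ·193+B reproduces V0=11.2917.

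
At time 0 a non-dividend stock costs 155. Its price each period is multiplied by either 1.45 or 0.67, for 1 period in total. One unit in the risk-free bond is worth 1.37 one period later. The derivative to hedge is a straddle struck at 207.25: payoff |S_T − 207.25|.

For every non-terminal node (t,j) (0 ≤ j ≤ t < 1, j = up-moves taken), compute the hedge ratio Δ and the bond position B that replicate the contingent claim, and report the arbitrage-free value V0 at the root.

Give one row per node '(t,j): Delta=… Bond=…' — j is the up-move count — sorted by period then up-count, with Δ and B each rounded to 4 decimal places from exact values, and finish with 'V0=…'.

Risk-neutral probability p* = (R−d)/(u−d) = (1.37−0.67)/(1.45−0.67) = 0.8974.
Terminal payoffs: V(1,0)=103.4000, V(1,1)=17.5000
Node (0,0) S=155.0000: V=(p*·17.5000+(1−p*)·103.4000)/1.37=19.2046; Δ=(17.5000−103.4000)/(224.7500−103.8500)=-0.7105; B=V−Δ·S=129.3328
Each (Δ,B) replicates both successor values, so the strategy is self-financing and V0 is arbitrage-free.

(0,0): Delta=-0.7105 Bond=129.3328
V0=19.2046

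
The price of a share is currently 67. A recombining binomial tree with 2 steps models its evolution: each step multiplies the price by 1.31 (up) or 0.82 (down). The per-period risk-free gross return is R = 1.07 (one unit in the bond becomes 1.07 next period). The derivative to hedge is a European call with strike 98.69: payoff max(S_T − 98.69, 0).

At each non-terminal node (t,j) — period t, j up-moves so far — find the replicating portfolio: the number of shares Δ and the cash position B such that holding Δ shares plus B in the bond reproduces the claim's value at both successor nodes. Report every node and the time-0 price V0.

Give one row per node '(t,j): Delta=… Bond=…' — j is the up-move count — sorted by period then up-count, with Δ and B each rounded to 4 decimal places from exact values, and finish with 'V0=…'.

No-arbitrage ⇒ martingale measure with p* = (R−d)/(u−d) = 0.5102.
Terminal values V(2,·): V(2,0)=0.0000, V(2,1)=0.0000, V(2,2)=16.2887
(1,0): S=54.9400. Δ = (V_up−V_dn)/(S_up−S_dn) = (0.0000−0.0000)/(71.9714−45.0508) = 0.0000. V = [p*·0.0000 + (1−p*)·0.0000]/1.07 = 0.0000. B = V − Δ·S = 0.0000.
(1,1): S=87.7700. Δ = (V_up−V_dn)/(S_up−S_dn) = (16.2887−0.0000)/(114.9787−71.9714) = 0.3787. V = [p*·16.2887 + (1−p*)·0.0000]/1.07 = 7.7669. B = V − Δ·S = -25.4754.
(0,0): S=67.0000. Δ = (V_up−V_dn)/(S_up−S_dn) = (7.7669−0.0000)/(87.7700−54.9400) = 0.2366. V = [p*·7.7669 + (1−p*)·0.0000]/1.07 = 3.7035. B = V − Δ·S = -12.1473.
Each (Δ,B) replicates both successor values, so the strategy is self-financing and V0 is arbitrage-free.

(0,0): Delta=0.2366 Bond=-12.1473
(1,0): Delta=0.0000 Bond=0.0000
(1,1): Delta=0.3787 Bond=-25.4754
V0=3.7035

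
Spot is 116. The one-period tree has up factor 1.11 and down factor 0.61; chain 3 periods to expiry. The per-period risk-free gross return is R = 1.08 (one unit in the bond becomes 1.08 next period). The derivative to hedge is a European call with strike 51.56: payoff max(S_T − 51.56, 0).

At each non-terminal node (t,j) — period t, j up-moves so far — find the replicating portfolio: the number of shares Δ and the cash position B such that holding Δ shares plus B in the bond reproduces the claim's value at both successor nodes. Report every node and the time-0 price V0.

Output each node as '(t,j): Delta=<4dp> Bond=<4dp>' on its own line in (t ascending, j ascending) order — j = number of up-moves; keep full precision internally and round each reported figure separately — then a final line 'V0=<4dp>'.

(0,0): Delta=0.9928 Bond=-40.0574
(1,0): Delta=0.8764 Bond=-35.0248
(1,1): Delta=0.9969 Bond=-43.7878
(2,0): Delta=0.0000 Bond=0.0000
(2,1): Delta=0.9071 Bond=-40.2412
(2,2): Delta=1.0000 Bond=-47.7407
V0=75.1037

Since d<R<u, set p* = (R−d)/(u−d) = 0.9400; price each node as the discounted p*-expectation of its children.
Payoff layer (t=3): V(3,0)=0.0000, V(3,1)=0.0000, V(3,2)=35.6234, V(3,3)=107.0852
(2,0): S=43.1636. Δ = (V_up−V_dn)/(S_up−S_dn) = (0.0000−0.0000)/(47.9116−26.3298) = 0.0000. V = [p*·0.0000 + (1−p*)·0.0000]/1.08 = 0.0000. B = V − Δ·S = 0.0000.
(2,1): S=78.5436. Δ = (V_up−V_dn)/(S_up−S_dn) = (35.6234−0.0000)/(87.1834−47.9116) = 0.9071. V = [p*·35.6234 + (1−p*)·0.0000]/1.08 = 31.0055. B = V − Δ·S = -40.2412.
(2,2): S=142.9236. Δ = (V_up−V_dn)/(S_up−S_dn) = (107.0852−35.6234)/(158.6452−87.1834) = 1.0000. V = [p*·107.0852 + (1−p*)·35.6234]/1.08 = 95.1829. B = V − Δ·S = -47.7407.
(1,0): S=70.7600. Δ = (V_up−V_dn)/(S_up−S_dn) = (31.0055−0.0000)/(78.5436−43.1636) = 0.8764. V = [p*·31.0055 + (1−p*)·0.0000]/1.08 = 26.9863. B = V − Δ·S = -35.0248.
(1,1): S=128.7600. Δ = (V_up−V_dn)/(S_up−S_dn) = (95.1829−31.0055)/(142.9236−78.5436) = 0.9969. V = [p*·95.1829 + (1−p*)·31.0055]/1.08 = 84.5669. B = V − Δ·S = -43.7878.
(0,0): S=116.0000. Δ = (V_up−V_dn)/(S_up−S_dn) = (84.5669−26.9863)/(128.7600−70.7600) = 0.9928. V = [p*·84.5669 + (1−p*)·26.9863]/1.08 = 75.1037. B = V − Δ·S = -40.0574.
Root portfolio cost Δ·116+B reproduces V0=75.1037.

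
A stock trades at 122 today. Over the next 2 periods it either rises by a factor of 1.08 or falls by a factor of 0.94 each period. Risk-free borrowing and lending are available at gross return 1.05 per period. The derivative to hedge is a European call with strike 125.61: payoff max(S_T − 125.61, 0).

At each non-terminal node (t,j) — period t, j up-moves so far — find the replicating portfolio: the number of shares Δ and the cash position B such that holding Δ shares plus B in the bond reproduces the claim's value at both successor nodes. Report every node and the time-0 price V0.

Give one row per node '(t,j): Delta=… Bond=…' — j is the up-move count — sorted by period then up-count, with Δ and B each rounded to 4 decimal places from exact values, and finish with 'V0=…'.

No-arbitrage ⇒ martingale measure with p* = (R−d)/(u−d) = 0.7857.
Terminal values V(2,·): V(2,0)=0.0000, V(2,1)=0.0000, V(2,2)=16.6908
  t=1,j=0: stock 114.6800 → up 123.8544 (V=0.0000), down 107.7992 (V=0.0000). Price 0.0000; hedge Δ=0.0000, bond B=0.0000.
  t=1,j=1: stock 131.7600 → up 142.3008 (V=16.6908), down 123.8544 (V=0.0000). Price 12.4897; hedge Δ=0.9048, bond B=-106.7303.
  t=0,j=0: stock 122.0000 → up 131.7600 (V=12.4897), down 114.6800 (V=0.0000). Price 9.3460; hedge Δ=0.7312, bond B=-79.8662.
Each (Δ,B) replicates both successor values, so the strategy is self-financing and V0 is arbitrage-free.

(0,0): Delta=0.7312 Bond=-79.8662
(1,0): Delta=0.0000 Bond=0.0000
(1,1): Delta=0.9048 Bond=-106.7303
V0=9.3460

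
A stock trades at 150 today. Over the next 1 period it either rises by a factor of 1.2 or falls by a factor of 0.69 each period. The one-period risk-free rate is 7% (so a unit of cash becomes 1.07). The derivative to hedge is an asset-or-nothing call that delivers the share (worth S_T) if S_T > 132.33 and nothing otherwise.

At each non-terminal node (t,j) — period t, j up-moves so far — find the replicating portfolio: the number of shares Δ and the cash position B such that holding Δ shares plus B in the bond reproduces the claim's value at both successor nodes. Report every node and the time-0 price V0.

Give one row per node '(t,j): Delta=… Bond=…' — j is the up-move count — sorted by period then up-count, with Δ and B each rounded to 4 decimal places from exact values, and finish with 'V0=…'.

(0,0): Delta=2.3529 Bond=-227.5976
V0=125.3436

Risk-neutral probability p* = (R−d)/(u−d) = (1.07−0.69)/(1.2−0.69) = 0.7451.
Terminal values V(1,·): V(1,0)=0.0000, V(1,1)=180.0000
(0,0): S=150.0000. Δ = (V_up−V_dn)/(S_up−S_dn) = (180.0000−0.0000)/(180.0000−103.5000) = 2.3529. V = [p*·180.0000 + (1−p*)·0.0000]/1.07 = 125.3436. B = V − Δ·S = -227.5976.
The time-0 hedge costs 125.3436, which is the no-arbitrage price.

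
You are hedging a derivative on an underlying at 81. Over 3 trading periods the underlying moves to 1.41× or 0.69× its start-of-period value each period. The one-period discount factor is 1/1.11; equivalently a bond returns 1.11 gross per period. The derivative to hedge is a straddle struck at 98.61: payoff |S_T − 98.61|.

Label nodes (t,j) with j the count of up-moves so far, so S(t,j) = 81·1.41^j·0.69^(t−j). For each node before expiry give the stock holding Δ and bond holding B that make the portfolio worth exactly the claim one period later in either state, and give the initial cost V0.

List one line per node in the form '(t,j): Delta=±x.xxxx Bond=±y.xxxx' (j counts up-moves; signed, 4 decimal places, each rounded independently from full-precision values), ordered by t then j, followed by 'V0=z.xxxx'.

Since d<R<u, set p* = (R−d)/(u−d) = 0.5833; price each node as the discounted p*-expectation of its children.
Terminal payoffs: V(3,0)=72.0008, V(3,1)=44.2346, V(3,2)=12.5049, V(3,3)=128.4509
  t=2,j=0: stock 38.5641 → up 54.3754 (V=44.2346), down 26.6092 (V=72.0008). Price 50.2737; hedge Δ=-1.0000, bond B=88.8378.
  t=2,j=1: stock 78.8049 → up 111.1149 (V=12.5049), down 54.3754 (V=44.2346). Price 23.1762; hedge Δ=-0.5592, bond B=67.2453.
  t=2,j=2: stock 161.0361 → up 227.0609 (V=128.4509), down 111.1149 (V=12.5049). Price 72.1983; hedge Δ=1.0000, bond B=-88.8378.
  t=1,j=0: stock 55.8900 → up 78.8049 (V=23.1762), down 38.5641 (V=50.2737). Price 31.0512; hedge Δ=-0.6734, bond B=68.6866.
  t=1,j=1: stock 114.2100 → up 161.0361 (V=72.1983), down 78.8049 (V=23.1762). Price 46.6418; hedge Δ=0.5961, bond B=-21.4443.
  t=0,j=0: stock 81.0000 → up 114.2100 (V=46.6418), down 55.8900 (V=31.0512). Price 36.1673; hedge Δ=0.2673, bond B=14.5137.
Check: Δ(0,0)·S0 + B(0,0) = 36.1673 = V0.

(0,0): Delta=0.2673 Bond=14.5137
(1,0): Delta=-0.6734 Bond=68.6866
(1,1): Delta=0.5961 Bond=-21.4443
(2,0): Delta=-1.0000 Bond=88.8378
(2,1): Delta=-0.5592 Bond=67.2453
(2,2): Delta=1.0000 Bond=-88.8378
V0=36.1673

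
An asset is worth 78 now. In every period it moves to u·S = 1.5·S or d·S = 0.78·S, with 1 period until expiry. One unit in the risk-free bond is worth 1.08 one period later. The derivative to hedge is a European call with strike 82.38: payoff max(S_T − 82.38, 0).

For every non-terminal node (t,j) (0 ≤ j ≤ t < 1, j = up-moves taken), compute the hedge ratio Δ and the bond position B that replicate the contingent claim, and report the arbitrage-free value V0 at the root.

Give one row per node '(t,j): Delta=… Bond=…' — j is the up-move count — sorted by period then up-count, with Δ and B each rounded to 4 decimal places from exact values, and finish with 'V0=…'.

No-arbitrage ⇒ martingale measure with p* = (R−d)/(u−d) = 0.4167.
Payoff layer (t=1): V(1,0)=0.0000, V(1,1)=34.6200
(0,0): S=78.0000. Δ = (V_up−V_dn)/(S_up−S_dn) = (34.6200−0.0000)/(117.0000−60.8400) = 0.6165. V = [p*·34.6200 + (1−p*)·0.0000]/1.08 = 13.3565. B = V − Δ·S = -34.7269.
Each (Δ,B) replicates both successor values, so the strategy is self-financing and V0 is arbitrage-free.

(0,0): Delta=0.6165 Bond=-34.7269
V0=13.3565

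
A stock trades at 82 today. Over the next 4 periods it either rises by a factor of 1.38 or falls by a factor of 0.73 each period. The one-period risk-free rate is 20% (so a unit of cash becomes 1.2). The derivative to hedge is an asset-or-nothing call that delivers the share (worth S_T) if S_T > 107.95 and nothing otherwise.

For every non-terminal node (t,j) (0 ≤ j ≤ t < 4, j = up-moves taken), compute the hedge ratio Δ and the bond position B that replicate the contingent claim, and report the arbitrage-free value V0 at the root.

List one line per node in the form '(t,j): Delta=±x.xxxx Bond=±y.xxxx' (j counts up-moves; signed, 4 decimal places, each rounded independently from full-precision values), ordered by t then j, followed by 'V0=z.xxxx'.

(0,0): Delta=1.3169 Bond=-37.0090
(1,0): Delta=1.4680 Bond=-53.4575
(1,1): Delta=1.2863 Bond=-40.9462
(2,0): Delta=0.0000 Bond=0.0000
(2,1): Delta=1.7654 Bond=-88.7167
(2,2): Delta=1.1892 Bond=-33.9766
(3,0): Delta=0.0000 Bond=0.0000
(3,1): Delta=0.0000 Bond=0.0000
(3,2): Delta=2.1231 Bond=-147.2320
(3,3): Delta=1.0000 Bond=0.0000
V0=70.9755

Risk-neutral probability p* = (R−d)/(u−d) = (1.2−0.73)/(1.38−0.73) = 0.7231.
Terminal values V(4,·): V(4,0)=0.0000, V(4,1)=0.0000, V(4,2)=0.0000, V(4,3)=157.3164, V(4,4)=297.3926
(3,0): S=31.8994. Δ = (V_up−V_dn)/(S_up−S_dn) = (0.0000−0.0000)/(44.0212−23.2866) = 0.0000. V = [p*·0.0000 + (1−p*)·0.0000]/1.2 = 0.0000. B = V − Δ·S = 0.0000.
(3,1): S=60.3030. Δ = (V_up−V_dn)/(S_up−S_dn) = (0.0000−0.0000)/(83.2181−44.0212) = 0.0000. V = [p*·0.0000 + (1−p*)·0.0000]/1.2 = 0.0000. B = V − Δ·S = 0.0000.
(3,2): S=113.9974. Δ = (V_up−V_dn)/(S_up−S_dn) = (157.3164−0.0000)/(157.3164−83.2181) = 2.1231. V = [p*·157.3164 + (1−p*)·0.0000]/1.2 = 94.7932. B = V − Δ·S = -147.2320.
(3,3): S=215.5019. Δ = (V_up−V_dn)/(S_up−S_dn) = (297.3926−157.3164)/(297.3926−157.3164) = 1.0000. V = [p*·297.3926 + (1−p*)·157.3164]/1.2 = 215.5019. B = V − Δ·S = 0.0000.
(2,0): S=43.6978. Δ = (V_up−V_dn)/(S_up−S_dn) = (0.0000−0.0000)/(60.3030−31.8994) = 0.0000. V = [p*·0.0000 + (1−p*)·0.0000]/1.2 = 0.0000. B = V − Δ·S = 0.0000.
(2,1): S=82.6068. Δ = (V_up−V_dn)/(S_up−S_dn) = (94.7932−0.0000)/(113.9974−60.3030) = 1.7654. V = [p*·94.7932 + (1−p*)·0.0000]/1.2 = 57.1190. B = V − Δ·S = -88.7167.
(2,2): S=156.1608. Δ = (V_up−V_dn)/(S_up−S_dn) = (215.5019−94.7932)/(215.5019−113.9974) = 1.1892. V = [p*·215.5019 + (1−p*)·94.7932]/1.2 = 151.7291. B = V − Δ·S = -33.9766.
(1,0): S=59.8600. Δ = (V_up−V_dn)/(S_up−S_dn) = (57.1190−0.0000)/(82.6068−43.6978) = 1.4680. V = [p*·57.1190 + (1−p*)·0.0000]/1.2 = 34.4178. B = V − Δ·S = -53.4575.
(1,1): S=113.1600. Δ = (V_up−V_dn)/(S_up−S_dn) = (151.7291−57.1190)/(156.1608−82.6068) = 1.2863. V = [p*·151.7291 + (1−p*)·57.1190]/1.2 = 104.6078. B = V − Δ·S = -40.9462.
(0,0): S=82.0000. Δ = (V_up−V_dn)/(S_up−S_dn) = (104.6078−34.4178)/(113.1600−59.8600) = 1.3169. V = [p*·104.6078 + (1−p*)·34.4178]/1.2 = 70.9755. B = V − Δ·S = -37.0090.
Self-financing check: at every node Δ·S+B equals the discounted successor values.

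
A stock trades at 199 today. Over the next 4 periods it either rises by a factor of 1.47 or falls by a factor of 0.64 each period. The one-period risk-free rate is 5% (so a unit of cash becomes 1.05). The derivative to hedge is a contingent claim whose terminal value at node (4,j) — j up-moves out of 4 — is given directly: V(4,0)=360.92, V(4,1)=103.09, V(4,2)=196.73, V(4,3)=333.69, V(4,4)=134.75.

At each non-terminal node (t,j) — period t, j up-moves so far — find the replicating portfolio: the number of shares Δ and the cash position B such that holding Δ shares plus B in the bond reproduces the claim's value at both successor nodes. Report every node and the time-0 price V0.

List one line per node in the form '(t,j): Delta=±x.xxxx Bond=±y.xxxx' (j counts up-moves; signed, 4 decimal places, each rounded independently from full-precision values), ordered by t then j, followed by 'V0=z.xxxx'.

Under the risk-neutral measure, an up-move has probability p* = (R−d)/(u−d) = 0.4940 and values discount at R = 1.05.
Terminal payoffs: V(4,0)=360.9200, V(4,1)=103.0900, V(4,2)=196.7300, V(4,3)=333.6900, V(4,4)=134.7500
(3,0): S=52.1667. Δ = (V_up−V_dn)/(S_up−S_dn) = (103.0900−360.9200)/(76.6850−33.3867) = -5.9547. V = [p*·103.0900 + (1−p*)·360.9200]/1.05 = 222.4364. B = V − Δ·S = 533.0749.
(3,1): S=119.8203. Δ = (V_up−V_dn)/(S_up−S_dn) = (196.7300−103.0900)/(176.1358−76.6850) = 0.9416. V = [p*·196.7300 + (1−p*)·103.0900]/1.05 = 142.2342. B = V − Δ·S = 29.4149.
(3,2): S=275.2122. Δ = (V_up−V_dn)/(S_up−S_dn) = (333.6900−196.7300)/(404.5620−176.1358) = 0.5996. V = [p*·333.6900 + (1−p*)·196.7300]/1.05 = 251.7952. B = V − Δ·S = 86.7831.
(3,3): S=632.1281. Δ = (V_up−V_dn)/(S_up−S_dn) = (134.7500−333.6900)/(929.2283−404.5620) = -0.3792. V = [p*·134.7500 + (1−p*)·333.6900]/1.05 = 224.2080. B = V − Δ·S = 463.8948.
(2,0): S=81.5104. Δ = (V_up−V_dn)/(S_up−S_dn) = (142.2342−222.4364)/(119.8203−52.1667) = -1.1855. V = [p*·142.2342 + (1−p*)·222.4364]/1.05 = 174.1128. B = V − Δ·S = 270.7419.
(2,1): S=187.2192. Δ = (V_up−V_dn)/(S_up−S_dn) = (251.7952−142.2342)/(275.2122−119.8203) = 0.7051. V = [p*·251.7952 + (1−p*)·142.2342]/1.05 = 187.0045. B = V − Δ·S = 55.0033.
(2,2): S=430.0191. Δ = (V_up−V_dn)/(S_up−S_dn) = (224.2080−251.7952)/(632.1281−275.2122) = -0.0773. V = [p*·224.2080 + (1−p*)·251.7952]/1.05 = 226.8265. B = V − Δ·S = 260.0640.
(1,0): S=127.3600. Δ = (V_up−V_dn)/(S_up−S_dn) = (187.0045−174.1128)/(187.2192−81.5104) = 0.1220. V = [p*·187.0045 + (1−p*)·174.1128]/1.05 = 171.8866. B = V − Δ·S = 156.3545.
(1,1): S=292.5300. Δ = (V_up−V_dn)/(S_up−S_dn) = (226.8265−187.0045)/(430.0191−187.2192) = 0.1640. V = [p*·226.8265 + (1−p*)·187.0045]/1.05 = 196.8339. B = V − Δ·S = 148.8556.
(0,0): S=199.0000. Δ = (V_up−V_dn)/(S_up−S_dn) = (196.8339−171.8866)/(292.5300−127.3600) = 0.1510. V = [p*·196.8339 + (1−p*)·171.8866]/1.05 = 175.4381. B = V − Δ·S = 145.3811.
Root portfolio cost Δ·199+B reproduces V0=175.4381.

(0,0): Delta=0.1510 Bond=145.3811
(1,0): Delta=0.1220 Bond=156.3545
(1,1): Delta=0.1640 Bond=148.8556
(2,0): Delta=-1.1855 Bond=270.7419
(2,1): Delta=0.7051 Bond=55.0033
(2,2): Delta=-0.0773 Bond=260.0640
(3,0): Delta=-5.9547 Bond=533.0749
(3,1): Delta=0.9416 Bond=29.4149
(3,2): Delta=0.5996 Bond=86.7831
(3,3): Delta=-0.3792 Bond=463.8948
V0=175.4381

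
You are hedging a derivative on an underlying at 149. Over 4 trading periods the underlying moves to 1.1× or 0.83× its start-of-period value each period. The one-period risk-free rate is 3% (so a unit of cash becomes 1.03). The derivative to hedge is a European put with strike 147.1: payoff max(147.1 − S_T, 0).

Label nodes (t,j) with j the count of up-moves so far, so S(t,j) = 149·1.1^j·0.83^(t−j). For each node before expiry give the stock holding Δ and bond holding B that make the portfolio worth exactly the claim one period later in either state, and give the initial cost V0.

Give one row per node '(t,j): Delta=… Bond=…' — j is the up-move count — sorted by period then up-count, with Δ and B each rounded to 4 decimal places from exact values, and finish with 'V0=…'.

Under the risk-neutral measure, an up-move has probability p* = (R−d)/(u−d) = 0.7407 and values discount at R = 1.03.
Terminal values V(4,·): V(4,0)=76.3871, V(4,1)=53.3841, V(4,2)=22.8982, V(4,3)=0.0000, V(4,4)=0.0000
  t=3,j=0: stock 85.1963 → up 93.7159 (V=53.3841), down 70.7129 (V=76.3871). Price 57.6193; hedge Δ=-1.0000, bond B=142.8155.
  t=3,j=1: stock 112.9107 → up 124.2018 (V=22.8982), down 93.7159 (V=53.3841). Price 29.9048; hedge Δ=-1.0000, bond B=142.8155.
  t=3,j=2: stock 149.6407 → up 164.6048 (V=0.0000), down 124.2018 (V=22.8982). Price 5.7637; hedge Δ=-0.5667, bond B=90.5719.
  t=3,j=3: stock 198.3190 → up 218.1509 (V=0.0000), down 164.6048 (V=0.0000). Price 0.0000; hedge Δ=0.0000, bond B=0.0000.
  t=2,j=0: stock 102.6461 → up 112.9107 (V=29.9048), down 85.1963 (V=57.6193). Price 36.0098; hedge Δ=-1.0000, bond B=138.6559.
  t=2,j=1: stock 136.0370 → up 149.6407 (V=5.7637), down 112.9107 (V=29.9048). Price 11.6723; hedge Δ=-0.6573, bond B=101.0840.
  t=2,j=2: stock 180.2900 → up 198.3190 (V=0.0000), down 149.6407 (V=5.7637). Price 1.4508; hedge Δ=-0.1184, bond B=22.7977.
  t=1,j=0: stock 123.6700 → up 136.0370 (V=11.6723), down 102.6461 (V=36.0098). Price 17.4583; hedge Δ=-0.7289, bond B=107.5970.
  t=1,j=1: stock 163.9000 → up 180.2900 (V=1.4508), down 136.0370 (V=11.6723). Price 3.9814; hedge Δ=-0.2310, bond B=41.8390.
  t=0,j=0: stock 149.0000 → up 163.9000 (V=3.9814), down 123.6700 (V=17.4583). Price 7.2576; hedge Δ=-0.3350, bond B=57.1722.
Check: Δ(0,0)·S0 + B(0,0) = 7.2576 = V0.

(0,0): Delta=-0.3350 Bond=57.1722
(1,0): Delta=-0.7289 Bond=107.5970
(1,1): Delta=-0.2310 Bond=41.8390
(2,0): Delta=-1.0000 Bond=138.6559
(2,1): Delta=-0.6573 Bond=101.0840
(2,2): Delta=-0.1184 Bond=22.7977
(3,0): Delta=-1.0000 Bond=142.8155
(3,1): Delta=-1.0000 Bond=142.8155
(3,2): Delta=-0.5667 Bond=90.5719
(3,3): Delta=0.0000 Bond=0.0000
V0=7.2576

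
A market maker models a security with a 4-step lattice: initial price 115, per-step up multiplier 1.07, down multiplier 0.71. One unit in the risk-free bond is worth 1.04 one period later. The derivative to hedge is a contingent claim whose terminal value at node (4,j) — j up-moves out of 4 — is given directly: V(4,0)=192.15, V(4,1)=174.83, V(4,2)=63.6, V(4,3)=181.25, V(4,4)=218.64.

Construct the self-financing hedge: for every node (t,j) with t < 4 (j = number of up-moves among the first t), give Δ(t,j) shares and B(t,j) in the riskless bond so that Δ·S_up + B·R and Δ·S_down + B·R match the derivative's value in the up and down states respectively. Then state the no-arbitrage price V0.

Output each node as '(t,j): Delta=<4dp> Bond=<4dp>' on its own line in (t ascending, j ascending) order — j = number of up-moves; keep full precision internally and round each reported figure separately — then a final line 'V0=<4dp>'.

(0,0): Delta=1.1033 Bond=47.0875
(1,0): Delta=2.5712 Bond=-70.8823
(1,1): Delta=1.0148 Bond=59.8667
(2,0): Delta=-4.7642 Bond=351.5249
(2,1): Delta=3.0137 Bond=-112.3760
(2,2): Delta=0.8942 Bond=78.1375
(3,0): Delta=-1.1689 Bond=217.6047
(3,1): Delta=-4.9811 Bond=379.0387
(3,2): Delta=3.4960 Bond=-161.9538
(3,3): Delta=0.7372 Bond=103.3737
V0=173.9677

No-arbitrage ⇒ martingale measure with p* = (R−d)/(u−d) = 0.9167.
Terminal values V(4,·): V(4,0)=192.1500, V(4,1)=174.8300, V(4,2)=63.6000, V(4,3)=181.2500, V(4,4)=218.6400
(3,0): S=41.1598. Δ = (V_up−V_dn)/(S_up−S_dn) = (174.8300−192.1500)/(44.0409−29.2234) = -1.1689. V = [p*·174.8300 + (1−p*)·192.1500]/1.04 = 169.4936. B = V − Δ·S = 217.6047.
(3,1): S=62.0295. Δ = (V_up−V_dn)/(S_up−S_dn) = (63.6000−174.8300)/(66.3716−44.0409) = -4.9811. V = [p*·63.6000 + (1−p*)·174.8300]/1.04 = 70.0665. B = V − Δ·S = 379.0387.
(3,2): S=93.4811. Δ = (V_up−V_dn)/(S_up−S_dn) = (181.2500−63.6000)/(100.0248−66.3716) = 3.4960. V = [p*·181.2500 + (1−p*)·63.6000]/1.04 = 164.8518. B = V − Δ·S = -161.9538.
(3,3): S=140.8799. Δ = (V_up−V_dn)/(S_up−S_dn) = (218.6400−181.2500)/(150.7415−100.0248) = 0.7372. V = [p*·218.6400 + (1−p*)·181.2500]/1.04 = 207.2348. B = V − Δ·S = 103.3737.
(2,0): S=57.9715. Δ = (V_up−V_dn)/(S_up−S_dn) = (70.0665−169.4936)/(62.0295−41.1598) = -4.7642. V = [p*·70.0665 + (1−p*)·169.4936]/1.04 = 75.3386. B = V − Δ·S = 351.5249.
(2,1): S=87.3655. Δ = (V_up−V_dn)/(S_up−S_dn) = (164.8518−70.0665)/(93.4811−62.0295) = 3.0137. V = [p*·164.8518 + (1−p*)·70.0665]/1.04 = 150.9163. B = V − Δ·S = -112.3760.
(2,2): S=131.6635. Δ = (V_up−V_dn)/(S_up−S_dn) = (207.2348−164.8518)/(140.8799−93.4811) = 0.8942. V = [p*·207.2348 + (1−p*)·164.8518]/1.04 = 195.8681. B = V − Δ·S = 78.1375.
(1,0): S=81.6500. Δ = (V_up−V_dn)/(S_up−S_dn) = (150.9163−75.3386)/(87.3655−57.9715) = 2.5712. V = [p*·150.9163 + (1−p*)·75.3386]/1.04 = 139.0560. B = V − Δ·S = -70.8823.
(1,1): S=123.0500. Δ = (V_up−V_dn)/(S_up−S_dn) = (195.8681−150.9163)/(131.6635−87.3655) = 1.0148. V = [p*·195.8681 + (1−p*)·150.9163]/1.04 = 184.7328. B = V − Δ·S = 59.8667.
(0,0): S=115.0000. Δ = (V_up−V_dn)/(S_up−S_dn) = (184.7328−139.0560)/(123.0500−81.6500) = 1.1033. V = [p*·184.7328 + (1−p*)·139.0560]/1.04 = 173.9677. B = V − Δ·S = 47.0875.
Each (Δ,B) replicates both successor values, so the strategy is self-financing and V0 is arbitrage-free.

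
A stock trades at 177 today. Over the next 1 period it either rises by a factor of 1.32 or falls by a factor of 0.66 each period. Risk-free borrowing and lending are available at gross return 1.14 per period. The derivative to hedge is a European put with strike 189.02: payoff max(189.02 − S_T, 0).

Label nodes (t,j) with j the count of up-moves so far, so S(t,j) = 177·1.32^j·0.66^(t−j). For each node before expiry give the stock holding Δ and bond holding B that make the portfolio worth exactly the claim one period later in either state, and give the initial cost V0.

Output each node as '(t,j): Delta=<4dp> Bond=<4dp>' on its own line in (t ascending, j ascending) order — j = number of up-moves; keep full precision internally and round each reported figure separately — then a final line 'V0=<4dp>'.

The replicating-portfolio and risk-neutral prices coincide; use p* = (1.14−0.66)/(1.32−0.66) = 0.7273 for the latter.
Terminal values V(1,·): V(1,0)=72.2000, V(1,1)=0.0000
(0,0): S=177.0000. Δ = (V_up−V_dn)/(S_up−S_dn) = (0.0000−72.2000)/(233.6400−116.8200) = -0.6180. V = [p*·0.0000 + (1−p*)·72.2000]/1.14 = 17.2727. B = V − Δ·S = 126.6667.
Self-financing check: at every node Δ·S+B equals the discounted successor values.

(0,0): Delta=-0.6180 Bond=126.6667
V0=17.2727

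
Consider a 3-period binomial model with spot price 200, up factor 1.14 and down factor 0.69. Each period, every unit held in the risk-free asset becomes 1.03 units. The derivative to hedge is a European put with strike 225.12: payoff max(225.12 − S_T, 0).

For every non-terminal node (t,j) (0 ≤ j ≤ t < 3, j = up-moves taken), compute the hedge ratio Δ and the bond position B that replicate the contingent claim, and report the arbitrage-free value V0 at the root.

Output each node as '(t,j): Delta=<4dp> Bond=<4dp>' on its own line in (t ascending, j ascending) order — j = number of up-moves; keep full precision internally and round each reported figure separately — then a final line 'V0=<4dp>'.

The replicating-portfolio and risk-neutral prices coincide; use p* = (1.03−0.69)/(1.14−0.69) = 0.7556 for the latter.
Payoff layer (t=3): V(3,0)=159.4182, V(3,1)=116.5692, V(3,2)=45.7752, V(3,3)=0.0000
Node (2,0) S=95.2200: V=(p*·116.5692+(1−p*)·159.4182)/1.03=123.3431; Δ=(116.5692−159.4182)/(108.5508−65.7018)=-1.0000; B=V−Δ·S=218.5631
Node (2,1) S=157.3200: V=(p*·45.7752+(1−p*)·116.5692)/1.03=61.2431; Δ=(45.7752−116.5692)/(179.3448−108.5508)=-1.0000; B=V−Δ·S=218.5631
Node (2,2) S=259.9200: V=(p*·0.0000+(1−p*)·45.7752)/1.03=10.8636; Δ=(0.0000−45.7752)/(296.3088−179.3448)=-0.3914; B=V−Δ·S=112.5863
Node (1,0) S=138.0000: V=(p*·61.2431+(1−p*)·123.3431)/1.03=74.1972; Δ=(61.2431−123.3431)/(157.3200−95.2200)=-1.0000; B=V−Δ·S=212.1972
Node (1,1) S=228.0000: V=(p*·10.8636+(1−p*)·61.2431)/1.03=22.5035; Δ=(10.8636−61.2431)/(259.9200−157.3200)=-0.4910; B=V−Δ·S=134.4580
Node (0,0) S=200.0000: V=(p*·22.5035+(1−p*)·74.1972)/1.03=34.1162; Δ=(22.5035−74.1972)/(228.0000−138.0000)=-0.5744; B=V−Δ·S=148.9912
Check: Δ(0,0)·S0 + B(0,0) = 34.1162 = V0.

(0,0): Delta=-0.5744 Bond=148.9912
(1,0): Delta=-1.0000 Bond=212.1972
(1,1): Delta=-0.4910 Bond=134.4580
(2,0): Delta=-1.0000 Bond=218.5631
(2,1): Delta=-1.0000 Bond=218.5631
(2,2): Delta=-0.3914 Bond=112.5863
V0=34.1162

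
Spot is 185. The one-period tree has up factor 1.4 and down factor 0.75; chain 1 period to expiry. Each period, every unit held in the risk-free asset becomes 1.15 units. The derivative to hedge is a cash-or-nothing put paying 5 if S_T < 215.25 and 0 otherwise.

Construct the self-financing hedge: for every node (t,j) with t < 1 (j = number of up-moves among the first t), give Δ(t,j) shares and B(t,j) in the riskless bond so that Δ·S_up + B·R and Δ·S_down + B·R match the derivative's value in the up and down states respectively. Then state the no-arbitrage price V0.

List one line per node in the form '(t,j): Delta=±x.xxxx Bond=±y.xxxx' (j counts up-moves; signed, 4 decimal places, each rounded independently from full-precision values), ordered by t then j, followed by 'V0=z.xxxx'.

The replicating-portfolio and risk-neutral prices coincide; use p* = (1.15−0.75)/(1.4−0.75) = 0.6154 for the latter.
At expiry t=1: V(1,0)=5.0000, V(1,1)=0.0000
(0,0): S=185.0000. Δ = (V_up−V_dn)/(S_up−S_dn) = (0.0000−5.0000)/(259.0000−138.7500) = -0.0416. V = [p*·0.0000 + (1−p*)·5.0000]/1.15 = 1.6722. B = V − Δ·S = 9.3645.
Each (Δ,B) replicates both successor values, so the strategy is self-financing and V0 is arbitrage-free.

(0,0): Delta=-0.0416 Bond=9.3645
V0=1.6722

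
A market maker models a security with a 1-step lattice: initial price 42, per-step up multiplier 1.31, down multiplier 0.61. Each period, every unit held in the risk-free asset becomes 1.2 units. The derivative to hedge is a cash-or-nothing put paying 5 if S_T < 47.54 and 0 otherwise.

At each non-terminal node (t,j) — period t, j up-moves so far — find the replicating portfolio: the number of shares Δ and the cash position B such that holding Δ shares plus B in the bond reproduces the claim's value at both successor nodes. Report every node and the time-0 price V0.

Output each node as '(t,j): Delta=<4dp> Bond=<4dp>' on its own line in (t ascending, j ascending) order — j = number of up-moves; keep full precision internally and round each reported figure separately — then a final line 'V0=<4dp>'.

(0,0): Delta=-0.1701 Bond=7.7976
V0=0.6548

The replicating-portfolio and risk-neutral prices coincide; use p* = (1.2−0.61)/(1.31−0.61) = 0.8429 for the latter.
At expiry t=1: V(1,0)=5.0000, V(1,1)=0.0000
Node (0,0) S=42.0000: V=(p*·0.0000+(1−p*)·5.0000)/1.2=0.6548; Δ=(0.0000−5.0000)/(55.0200−25.6200)=-0.1701; B=V−Δ·S=7.7976
Root portfolio cost Δ·42+B reproduces V0=0.6548.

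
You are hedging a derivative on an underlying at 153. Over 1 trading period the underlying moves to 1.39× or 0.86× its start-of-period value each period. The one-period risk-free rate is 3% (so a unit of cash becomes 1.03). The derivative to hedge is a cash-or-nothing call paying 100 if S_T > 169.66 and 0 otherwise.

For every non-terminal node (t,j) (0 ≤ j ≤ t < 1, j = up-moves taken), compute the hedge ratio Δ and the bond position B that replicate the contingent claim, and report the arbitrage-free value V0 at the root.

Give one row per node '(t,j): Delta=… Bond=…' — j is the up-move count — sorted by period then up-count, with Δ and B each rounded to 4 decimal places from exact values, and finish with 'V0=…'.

(0,0): Delta=1.2332 Bond=-157.5380
V0=31.1412

Under the risk-neutral measure, an up-move has probability p* = (R−d)/(u−d) = 0.3208 and values discount at R = 1.03.
Terminal payoffs: V(1,0)=0.0000, V(1,1)=100.0000
Node (0,0) S=153.0000: V=(p*·100.0000+(1−p*)·0.0000)/1.03=31.1412; Δ=(100.0000−0.0000)/(212.6700−131.5800)=1.2332; B=V−Δ·S=-157.5380
Self-financing check: at every node Δ·S+B equals the discounted successor values.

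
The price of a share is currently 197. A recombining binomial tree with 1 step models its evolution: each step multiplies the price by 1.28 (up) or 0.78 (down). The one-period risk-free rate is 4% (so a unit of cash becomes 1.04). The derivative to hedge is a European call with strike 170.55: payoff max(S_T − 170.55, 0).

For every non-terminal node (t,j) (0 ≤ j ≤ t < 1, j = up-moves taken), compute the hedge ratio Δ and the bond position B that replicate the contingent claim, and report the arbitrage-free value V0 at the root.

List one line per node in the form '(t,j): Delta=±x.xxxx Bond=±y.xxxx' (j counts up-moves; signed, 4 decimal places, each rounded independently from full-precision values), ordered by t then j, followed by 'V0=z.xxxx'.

Risk-neutral probability p* = (R−d)/(u−d) = (1.04−0.78)/(1.28−0.78) = 0.5200.
Terminal payoffs: V(1,0)=0.0000, V(1,1)=81.6100
Node (0,0) S=197.0000: V=(p*·81.6100+(1−p*)·0.0000)/1.04=40.8050; Δ=(81.6100−0.0000)/(252.1600−153.6600)=0.8285; B=V−Δ·S=-122.4150
Each (Δ,B) replicates both successor values, so the strategy is self-financing and V0 is arbitrage-free.

(0,0): Delta=0.8285 Bond=-122.4150
V0=40.8050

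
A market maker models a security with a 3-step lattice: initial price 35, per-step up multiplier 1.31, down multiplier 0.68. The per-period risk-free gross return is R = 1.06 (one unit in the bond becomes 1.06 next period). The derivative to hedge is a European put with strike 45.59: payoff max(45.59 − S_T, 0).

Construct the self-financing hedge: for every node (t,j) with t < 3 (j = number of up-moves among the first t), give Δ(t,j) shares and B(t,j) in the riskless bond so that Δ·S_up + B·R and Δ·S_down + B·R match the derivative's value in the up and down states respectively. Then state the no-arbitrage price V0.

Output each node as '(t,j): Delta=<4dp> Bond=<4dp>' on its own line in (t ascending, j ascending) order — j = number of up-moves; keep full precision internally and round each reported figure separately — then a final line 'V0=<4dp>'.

(0,0): Delta=-0.5140 Bond=27.3670
(1,0): Delta=-1.0000 Bond=40.5749
(1,1): Delta=-0.3481 Bond=21.3998
(2,0): Delta=-1.0000 Bond=43.0094
(2,1): Delta=-1.0000 Bond=43.0094
(2,2): Delta=-0.1254 Bond=9.3117
V0=9.3757

No-arbitrage ⇒ martingale measure with p* = (R−d)/(u−d) = 0.6032.
Terminal values V(3,·): V(3,0)=34.5849, V(3,1)=24.3890, V(3,2)=4.7468, V(3,3)=0.0000
  t=2,j=0: stock 16.1840 → up 21.2010 (V=24.3890), down 11.0051 (V=34.5849). Price 26.8254; hedge Δ=-1.0000, bond B=43.0094.
  t=2,j=1: stock 31.1780 → up 40.8432 (V=4.7468), down 21.2010 (V=24.3890). Price 11.8314; hedge Δ=-1.0000, bond B=43.0094.
  t=2,j=2: stock 60.0635 → up 78.6832 (V=0.0000), down 40.8432 (V=4.7468). Price 1.7770; hedge Δ=-0.1254, bond B=9.3117.
  t=1,j=0: stock 23.8000 → up 31.1780 (V=11.8314), down 16.1840 (V=26.8254). Price 16.7749; hedge Δ=-1.0000, bond B=40.5749.
  t=1,j=1: stock 45.8500 → up 60.0635 (V=1.7770), down 31.1780 (V=11.8314). Price 5.4404; hedge Δ=-0.3481, bond B=21.3998.
  t=0,j=0: stock 35.0000 → up 45.8500 (V=5.4404), down 23.8000 (V=16.7749). Price 9.3757; hedge Δ=-0.5140, bond B=27.3670.
Self-financing check: at every node Δ·S+B equals the discounted successor values.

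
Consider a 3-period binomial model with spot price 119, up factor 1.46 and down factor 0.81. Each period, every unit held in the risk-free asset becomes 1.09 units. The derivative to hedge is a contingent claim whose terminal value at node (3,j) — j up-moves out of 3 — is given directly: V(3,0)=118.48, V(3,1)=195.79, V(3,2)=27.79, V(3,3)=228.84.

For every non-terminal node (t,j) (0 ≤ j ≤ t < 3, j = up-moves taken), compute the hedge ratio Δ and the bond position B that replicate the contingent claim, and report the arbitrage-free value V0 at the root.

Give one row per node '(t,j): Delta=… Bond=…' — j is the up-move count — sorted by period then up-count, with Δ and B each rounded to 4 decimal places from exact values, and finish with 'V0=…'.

Under the risk-neutral measure, an up-move has probability p* = (R−d)/(u−d) = 0.4308 and values discount at R = 1.09.
Payoff layer (t=3): V(3,0)=118.4800, V(3,1)=195.7900, V(3,2)=27.7900, V(3,3)=228.8400
Node (2,0) S=78.0759: V=(p*·195.7900+(1−p*)·118.4800)/1.09=139.2502; Δ=(195.7900−118.4800)/(113.9908−63.2415)=1.5234; B=V−Δ·S=20.3118
Node (2,1) S=140.7294: V=(p*·27.7900+(1−p*)·195.7900)/1.09=113.2301; Δ=(27.7900−195.7900)/(205.4649−113.9908)=-1.8366; B=V−Δ·S=371.6916
Node (2,2) S=253.6604: V=(p*·228.8400+(1−p*)·27.7900)/1.09=104.9506; Δ=(228.8400−27.7900)/(370.3442−205.4649)=1.2194; B=V−Δ·S=-204.3571
Node (1,0) S=96.3900: V=(p*·113.2301+(1−p*)·139.2502)/1.09=117.4693; Δ=(113.2301−139.2502)/(140.7294−78.0759)=-0.4153; B=V−Δ·S=157.5004
Node (1,1) S=173.7400: V=(p*·104.9506+(1−p*)·113.2301)/1.09=100.6087; Δ=(104.9506−113.2301)/(253.6604−140.7294)=-0.0733; B=V−Δ·S=113.3464
Node (0,0) S=119.0000: V=(p*·100.6087+(1−p*)·117.4693)/1.09=101.1067; Δ=(100.6087−117.4693)/(173.7400−96.3900)=-0.2180; B=V−Δ·S=127.0460
Self-financing check: at every node Δ·S+B equals the discounted successor values.

(0,0): Delta=-0.2180 Bond=127.0460
(1,0): Delta=-0.4153 Bond=157.5004
(1,1): Delta=-0.0733 Bond=113.3464
(2,0): Delta=1.5234 Bond=20.3118
(2,1): Delta=-1.8366 Bond=371.6916
(2,2): Delta=1.2194 Bond=-204.3571
V0=101.1067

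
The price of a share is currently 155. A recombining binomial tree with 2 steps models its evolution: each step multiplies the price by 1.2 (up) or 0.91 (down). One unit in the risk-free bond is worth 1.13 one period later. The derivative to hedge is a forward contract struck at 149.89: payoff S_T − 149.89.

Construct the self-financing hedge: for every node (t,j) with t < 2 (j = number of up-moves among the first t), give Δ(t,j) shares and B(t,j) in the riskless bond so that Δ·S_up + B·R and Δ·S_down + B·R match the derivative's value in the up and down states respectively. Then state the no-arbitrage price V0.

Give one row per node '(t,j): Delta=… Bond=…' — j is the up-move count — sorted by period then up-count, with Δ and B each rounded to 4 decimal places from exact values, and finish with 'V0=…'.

Since d<R<u, set p* = (R−d)/(u−d) = 0.7586; price each node as the discounted p*-expectation of its children.
Terminal payoffs: V(2,0)=-21.5345, V(2,1)=19.3700, V(2,2)=73.3100
Node (1,0) S=141.0500: V=(p*·19.3700+(1−p*)·-21.5345)/1.13=8.4040; Δ=(19.3700−-21.5345)/(169.2600−128.3555)=1.0000; B=V−Δ·S=-132.6460
Node (1,1) S=186.0000: V=(p*·73.3100+(1−p*)·19.3700)/1.13=53.3540; Δ=(73.3100−19.3700)/(223.2000−169.2600)=1.0000; B=V−Δ·S=-132.6460
Node (0,0) S=155.0000: V=(p*·53.3540+(1−p*)·8.4040)/1.13=37.6141; Δ=(53.3540−8.4040)/(186.0000−141.0500)=1.0000; B=V−Δ·S=-117.3859
Check: Δ(0,0)·S0 + B(0,0) = 37.6141 = V0.

(0,0): Delta=1.0000 Bond=-117.3859
(1,0): Delta=1.0000 Bond=-132.6460
(1,1): Delta=1.0000 Bond=-132.6460
V0=37.6141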